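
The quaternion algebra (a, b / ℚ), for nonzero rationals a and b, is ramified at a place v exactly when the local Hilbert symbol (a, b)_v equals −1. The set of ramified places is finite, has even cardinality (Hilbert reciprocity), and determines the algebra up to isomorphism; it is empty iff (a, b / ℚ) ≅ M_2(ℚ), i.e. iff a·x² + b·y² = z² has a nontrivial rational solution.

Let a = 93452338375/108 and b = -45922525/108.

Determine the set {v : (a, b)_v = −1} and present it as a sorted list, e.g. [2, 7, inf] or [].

Mod squares: a ≡ 92680005, b ≡ -45543. Check v ∈ {∞, 2, 3, 5, 11, 17, 19, 37, 47}.
v=2: v_2(a)=-2, v_2(b)=-2; units ≡ 5, 1 (mod 8); ε·ε+αω+βω = 0·0+-2·0+-2·1 ≡ 0  ⇒  (a,b)_2 = +1.
v=∞: 92680005 > 0 and -45543 < 0  ⇒  (a,b)_∞ = +1.
v=5: a=5^3·(≡4), b=5^2·(≡3) mod 5; (4|5)=+1, (3|5)=-1; (−1)^{3·2·2}·(+1)^2·(-1)^3 = -1.
v=3: a=3^-3·(≡1), b=3^-3·(≡2) mod 3; (1|3)=+1, (2|3)=-1; (−1)^{-3·-3·1}·(+1)^-3·(-1)^-3 = +1.
v=17: a=17^1·(≡16), b=17^1·(≡10) mod 17; (16|17)=+1, (10|17)=-1; (−1)^{1·1·8}·(+1)^1·(-1)^1 = -1.
v=19: a=19^1·(≡5), b=19^1·(≡7) mod 19; (5|19)=+1, (7|19)=+1; (−1)^{1·1·9}·(+1)^1·(+1)^1 = -1.
v=11: a=11^3·(≡3), b=11^2·(≡7) mod 11; (3|11)=+1, (7|11)=-1; (−1)^{3·2·5}·(+1)^2·(-1)^3 = -1.
v=47: a=47^1·(≡39), b=47^1·(≡14) mod 47; (39|47)=-1, (14|47)=+1; (−1)^{1·1·23}·(-1)^1·(+1)^1 = +1.
v=37: a=37^1·(≡2), b=37^0·(≡4) mod 37; (2|37)=-1, (4|37)=+1; (−1)^{1·0·18}·(-1)^0·(+1)^1 = +1.
|Ram(92680005, -45543)| = 4, even; anisotropic at {5, 11, 17, 19}.

[5, 11, 17, 19]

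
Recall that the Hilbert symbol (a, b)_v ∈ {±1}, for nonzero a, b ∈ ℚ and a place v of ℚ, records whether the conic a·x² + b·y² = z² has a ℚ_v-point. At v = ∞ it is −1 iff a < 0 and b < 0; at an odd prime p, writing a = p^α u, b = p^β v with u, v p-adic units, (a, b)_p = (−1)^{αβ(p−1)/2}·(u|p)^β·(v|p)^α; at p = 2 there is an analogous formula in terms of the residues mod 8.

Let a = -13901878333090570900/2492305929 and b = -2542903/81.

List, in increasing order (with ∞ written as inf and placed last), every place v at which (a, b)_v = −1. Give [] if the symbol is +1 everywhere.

[19, inf]

(a, b) ≡ (-1309, -4807) mod (ℚ^×)²; places V = {2, 3, 5, 7, 11, 17, 19, 23, 43, ∞}.
(a,b)_5: α=2, u≡1; β=0, v≡2 (mod 5); (1|5)=+1, (2|5)=-1; sign (−1)^0·+1^0·-1^2 = +1.
(a,b)_17: α=1, u≡2; β=0, v≡15 (mod 17); (2|17)=+1, (15|17)=+1; sign (−1)^0·+1^0·+1^1 = +1.
(a,b)_11: α=5, u≡7; β=1, v≡9 (mod 11); (7|11)=-1, (9|11)=+1; sign (−1)^1·-1^1·+1^5 = +1.
(a,b)_43: α=-4, u≡38; β=0, v≡11 (mod 43); (38|43)=+1, (11|43)=+1; sign (−1)^0·+1^0·+1^-4 = +1.
(a,b)_7: α=3, u≡2; β=0, v≡2 (mod 7); (2|7)=+1, (2|7)=+1; sign (−1)^0·+1^0·+1^3 = +1.
(a,b)_23: α=6, u≡9; β=3, v≡19 (mod 23); (9|23)=+1, (19|23)=-1; sign (−1)^0·+1^3·-1^6 = +1.
(a,b)_∞: sgn(-1309)=−, sgn(-4807)=−, so -1.
(a,b)_3: α=-6, u≡2; β=-4, v≡2 (mod 3); (2|3)=-1, (2|3)=-1; sign (−1)^0·-1^-4·-1^-6 = +1.
(a,b)_2: α=2, β=0; u≡3, v≡1 (mod 8); ε(u)ε(v)=1·0, αω(v)=2·0, βω(u)=0·1; sum ≡ 0  ⇒  +1.
(a,b)_19: α=0, u≡2; β=1, v≡15 (mod 19); (2|19)=-1, (15|19)=-1; sign (−1)^0·-1^1·-1^0 = -1.
(-1309, -4807 / ℚ) ramifies at {19, ∞}: a division algebra.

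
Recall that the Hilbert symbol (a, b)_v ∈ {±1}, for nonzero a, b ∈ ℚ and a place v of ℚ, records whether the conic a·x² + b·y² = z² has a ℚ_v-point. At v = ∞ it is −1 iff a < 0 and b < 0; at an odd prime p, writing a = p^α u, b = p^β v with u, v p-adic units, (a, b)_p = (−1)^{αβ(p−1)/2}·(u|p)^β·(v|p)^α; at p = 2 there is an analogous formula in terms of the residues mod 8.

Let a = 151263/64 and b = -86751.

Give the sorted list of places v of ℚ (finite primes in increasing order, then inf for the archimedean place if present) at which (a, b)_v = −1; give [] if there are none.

[7, 17]

Mod squares: a ≡ 7, b ≡ -119. Check v ∈ {∞, 2, 3, 7, 17}.
v=∞: 7 > 0 and -119 < 0  ⇒  (a,b)_∞ = +1.
v=2: v_2(a)=-6, v_2(b)=0; units ≡ 7, 1 (mod 8); ε·ε+αω+βω = 1·0+-6·0+0·0 ≡ 0  ⇒  (a,b)_2 = +1.
v=3: a=3^2·(≡1), b=3^6·(≡1) mod 3; (1|3)=+1, (1|3)=+1; (−1)^{2·6·1}·(+1)^6·(+1)^2 = +1.
v=17: a=17^0·(≡5), b=17^1·(≡14) mod 17; (5|17)=-1, (14|17)=-1; (−1)^{0·1·8}·(-1)^1·(-1)^0 = -1.
v=7: a=7^5·(≡2), b=7^1·(≡4) mod 7; (2|7)=+1, (4|7)=+1; (−1)^{5·1·3}·(+1)^1·(+1)^5 = -1.
|Ram(7, -119)| = 2, even; anisotropic at {7, 17}.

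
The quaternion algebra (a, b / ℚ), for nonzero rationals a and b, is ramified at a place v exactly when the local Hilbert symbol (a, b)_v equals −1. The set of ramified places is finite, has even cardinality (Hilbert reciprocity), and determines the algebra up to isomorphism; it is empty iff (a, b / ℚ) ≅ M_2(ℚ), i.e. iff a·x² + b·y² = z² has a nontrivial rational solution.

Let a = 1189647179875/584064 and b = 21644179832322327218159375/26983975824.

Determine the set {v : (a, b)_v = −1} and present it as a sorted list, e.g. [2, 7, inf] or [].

Mod squares: a ≡ 982770, b ≡ 2255. Check v ∈ {∞, 2, 3, 5, 7, 11, 13, 17, 41, 47}.
v=11: a=11^2·(≡7), b=11^5·(≡7) mod 11; (7|11)=-1, (7|11)=-1; (−1)^{2·5·5}·(-1)^5·(-1)^2 = -1.
v=5: a=5^3·(≡1), b=5^5·(≡4) mod 5; (1|5)=+1, (4|5)=+1; (−1)^{3·5·2}·(+1)^5·(+1)^3 = +1.
v=41: a=41^1·(≡24), b=41^3·(≡34) mod 41; (24|41)=-1, (34|41)=-1; (−1)^{1·3·20}·(-1)^3·(-1)^1 = +1.
v=13: a=13^-2·(≡1), b=13^-4·(≡7) mod 13; (1|13)=+1, (7|13)=-1; (−1)^{-2·-4·6}·(+1)^-4·(-1)^-2 = +1.
v=∞: 982770 > 0 and 2255 > 0  ⇒  (a,b)_∞ = +1.
v=3: a=3^-3·(≡2), b=3^-10·(≡2) mod 3; (2|3)=-1, (2|3)=-1; (−1)^{-3·-10·1}·(-1)^-10·(-1)^-3 = -1.
v=7: a=7^4·(≡6), b=7^10·(≡4) mod 7; (6|7)=-1, (4|7)=+1; (−1)^{4·10·3}·(-1)^10·(+1)^4 = +1.
v=47: a=47^1·(≡27), b=47^2·(≡44) mod 47; (27|47)=+1, (44|47)=-1; (−1)^{1·2·23}·(+1)^2·(-1)^1 = -1.
v=17: a=17^1·(≡7), b=17^0·(≡3) mod 17; (7|17)=-1, (3|17)=-1; (−1)^{1·0·8}·(-1)^0·(-1)^1 = -1.
v=2: v_2(a)=-7, v_2(b)=-4; units ≡ 1, 7 (mod 8); ε·ε+αω+βω = 0·1+-7·0+-4·0 ≡ 0  ⇒  (a,b)_2 = +1.
|Ram(982770, 2255)| = 4, even; anisotropic at {3, 11, 17, 47}.

[3, 11, 17, 47]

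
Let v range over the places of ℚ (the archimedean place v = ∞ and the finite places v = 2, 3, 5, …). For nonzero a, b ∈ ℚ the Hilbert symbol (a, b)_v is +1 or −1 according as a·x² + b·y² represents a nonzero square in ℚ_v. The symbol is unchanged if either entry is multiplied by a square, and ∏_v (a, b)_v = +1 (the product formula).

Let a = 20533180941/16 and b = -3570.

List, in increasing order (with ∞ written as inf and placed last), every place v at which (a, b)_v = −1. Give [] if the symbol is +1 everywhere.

Mod squares: a ≡ 221, b ≡ -3570. Check v ∈ {∞, 2, 3, 5, 7, 13, 17}.
v=7: a=7^2·(≡1), b=7^1·(≡1) mod 7; (1|7)=+1, (1|7)=+1; (−1)^{2·1·3}·(+1)^1·(+1)^2 = +1.
v=13: a=13^1·(≡9), b=13^0·(≡5) mod 13; (9|13)=+1, (5|13)=-1; (−1)^{1·0·6}·(+1)^0·(-1)^1 = -1.
v=∞: 221 > 0 and -3570 < 0  ⇒  (a,b)_∞ = +1.
v=5: a=5^0·(≡1), b=5^1·(≡1) mod 5; (1|5)=+1, (1|5)=+1; (−1)^{0·1·2}·(+1)^1·(+1)^0 = +1.
v=2: v_2(a)=-4, v_2(b)=1; units ≡ 5, 7 (mod 8); ε·ε+αω+βω = 0·1+-4·0+1·1 ≡ 1  ⇒  (a,b)_2 = -1.
v=3: a=3^8·(≡2), b=3^1·(≡1) mod 3; (2|3)=-1, (1|3)=+1; (−1)^{8·1·1}·(-1)^1·(+1)^8 = -1.
v=17: a=17^3·(≡8), b=17^1·(≡11) mod 17; (8|17)=+1, (11|17)=-1; (−1)^{3·1·8}·(+1)^1·(-1)^3 = -1.
|Ram(221, -3570)| = 4, even; anisotropic at {2, 3, 13, 17}.

[2, 3, 13, 17]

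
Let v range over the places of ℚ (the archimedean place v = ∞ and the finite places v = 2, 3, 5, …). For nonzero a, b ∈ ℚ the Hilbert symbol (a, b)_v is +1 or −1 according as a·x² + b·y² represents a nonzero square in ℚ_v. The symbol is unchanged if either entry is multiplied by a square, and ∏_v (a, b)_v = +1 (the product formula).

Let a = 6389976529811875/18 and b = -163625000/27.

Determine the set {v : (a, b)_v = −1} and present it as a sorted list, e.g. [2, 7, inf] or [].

[2, 3, 7, 11, 13, 19]

(a, b) ≡ (243542, -7854) mod (ℚ^×)²; places V = {2, 3, 5, 7, 11, 13, 17, 19, 29, ∞}.
(a,b)_11: α=2, u≡10; β=1, v≡5 (mod 11); (10|11)=-1, (5|11)=+1; sign (−1)^0·-1^1·+1^2 = -1.
(a,b)_19: α=1, u≡15; β=0, v≡14 (mod 19); (15|19)=-1, (14|19)=-1; sign (−1)^0·-1^0·-1^1 = -1.
(a,b)_5: α=4, u≡3; β=6, v≡4 (mod 5); (3|5)=-1, (4|5)=+1; sign (−1)^0·-1^6·+1^4 = +1.
(a,b)_13: α=1, u≡3; β=0, v≡7 (mod 13); (3|13)=+1, (7|13)=-1; sign (−1)^0·+1^0·-1^1 = -1.
(a,b)_3: α=-2, u≡2; β=-3, v≡1 (mod 3); (2|3)=-1, (1|3)=+1; sign (−1)^0·-1^-3·+1^-2 = -1.
(a,b)_2: α=-1, β=3; u≡3, v≡1 (mod 8); ε(u)ε(v)=1·0, αω(v)=-1·0, βω(u)=3·1; sum ≡ 1  ⇒  -1.
(a,b)_∞: sgn(243542)=+, sgn(-7854)=−, so +1.
(a,b)_29: α=1, u≡14; β=0, v≡20 (mod 29); (14|29)=-1, (20|29)=+1; sign (−1)^0·-1^0·+1^1 = +1.
(a,b)_7: α=4, u≡5; β=1, v≡5 (mod 7); (5|7)=-1, (5|7)=-1; sign (−1)^0·-1^1·-1^4 = -1.
(a,b)_17: α=3, u≡12; β=1, v≡6 (mod 17); (12|17)=-1, (6|17)=-1; sign (−1)^0·-1^1·-1^3 = +1.
Ram(243542, -7854) = {2, 3, 7, 11, 13, 19}; no ℚ_2-point on the conic.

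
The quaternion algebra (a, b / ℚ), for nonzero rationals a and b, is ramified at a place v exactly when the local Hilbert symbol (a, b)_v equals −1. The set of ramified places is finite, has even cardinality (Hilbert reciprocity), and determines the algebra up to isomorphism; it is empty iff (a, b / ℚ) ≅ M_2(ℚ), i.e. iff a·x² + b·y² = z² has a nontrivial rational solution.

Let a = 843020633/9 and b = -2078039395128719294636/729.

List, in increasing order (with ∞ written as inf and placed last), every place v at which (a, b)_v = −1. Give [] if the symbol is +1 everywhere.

[17, 19, 23, 43]

Mod squares: a ≡ 843020633, b ≡ -731. Check v ∈ {∞, 2, 3, 7, 13, 17, 19, 23, 29, 43}.
v=∞: 843020633 > 0 and -731 < 0  ⇒  (a,b)_∞ = +1.
v=23: a=23^1·(≡2), b=23^2·(≡14) mod 23; (2|23)=+1, (14|23)=-1; (−1)^{1·2·11}·(+1)^2·(-1)^1 = -1.
v=19: a=19^1·(≡11), b=19^2·(≡10) mod 19; (11|19)=+1, (10|19)=-1; (−1)^{1·2·9}·(+1)^2·(-1)^1 = -1.
v=29: a=29^1·(≡15), b=29^2·(≡9) mod 29; (15|29)=-1, (9|29)=+1; (−1)^{1·2·14}·(-1)^2·(+1)^1 = +1.
v=43: a=43^1·(≡30), b=43^3·(≡37) mod 43; (30|43)=-1, (37|43)=-1; (−1)^{1·3·21}·(-1)^3·(-1)^1 = -1.
v=7: a=7^1·(≡6), b=7^2·(≡1) mod 7; (6|7)=-1, (1|7)=+1; (−1)^{1·2·3}·(-1)^2·(+1)^1 = +1.
v=3: a=3^-2·(≡2), b=3^-6·(≡1) mod 3; (2|3)=-1, (1|3)=+1; (−1)^{-2·-6·1}·(-1)^-6·(+1)^-2 = +1.
v=13: a=13^1·(≡4), b=13^2·(≡9) mod 13; (4|13)=+1, (9|13)=+1; (−1)^{1·2·6}·(+1)^2·(+1)^1 = +1.
v=2: v_2(a)=0, v_2(b)=2; units ≡ 1, 5 (mod 8); ε·ε+αω+βω = 0·0+0·1+2·0 ≡ 0  ⇒  (a,b)_2 = +1.
v=17: a=17^1·(≡14), b=17^3·(≡15) mod 17; (14|17)=-1, (15|17)=+1; (−1)^{1·3·8}·(-1)^3·(+1)^1 = -1.
Ram(843020633, -731) = {17, 19, 23, 43}; no ℚ_17-point on the conic.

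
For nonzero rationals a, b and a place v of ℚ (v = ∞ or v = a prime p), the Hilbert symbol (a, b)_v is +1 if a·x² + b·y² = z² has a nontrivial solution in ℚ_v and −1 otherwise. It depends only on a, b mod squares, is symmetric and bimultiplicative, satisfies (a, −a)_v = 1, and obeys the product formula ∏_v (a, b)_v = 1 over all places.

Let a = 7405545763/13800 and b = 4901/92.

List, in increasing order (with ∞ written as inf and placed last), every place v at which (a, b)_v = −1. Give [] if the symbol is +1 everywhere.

[11, 23]

(a, b) ≡ (25806, 667) mod (ℚ^×)²; places V = {2, 3, 5, 7, 11, 13, 17, 23, 29, 31, ∞}.
(a,b)_23: α=-1, u≡18; β=-1, v≡12 (mod 23); (18|23)=+1, (12|23)=+1; sign (−1)^1·+1^-1·+1^-1 = -1.
(a,b)_29: α=2, u≡1; β=1, v≡28 (mod 29); (1|29)=+1, (28|29)=+1; sign (−1)^0·+1^1·+1^2 = +1.
(a,b)_17: α=1, u≡5; β=0, v≡8 (mod 17); (5|17)=-1, (8|17)=+1; sign (−1)^0·-1^0·+1^1 = +1.
(a,b)_3: α=-1, u≡1; β=0, v≡1 (mod 3); (1|3)=+1, (1|3)=+1; sign (−1)^0·+1^0·+1^-1 = +1.
(a,b)_∞: sgn(25806)=+, sgn(667)=+, so +1.
(a,b)_13: α=0, u≡10; β=2, v≡3 (mod 13); (10|13)=+1, (3|13)=+1; sign (−1)^0·+1^2·+1^0 = +1.
(a,b)_5: α=-2, u≡4; β=0, v≡3 (mod 5); (4|5)=+1, (3|5)=-1; sign (−1)^0·+1^0·-1^-2 = +1.
(a,b)_11: α=1, u≡1; β=0, v≡7 (mod 11); (1|11)=+1, (7|11)=-1; sign (−1)^0·+1^0·-1^1 = -1.
(a,b)_2: α=-3, β=-2; u≡7, v≡3 (mod 8); ε(u)ε(v)=1·1, αω(v)=-3·1, βω(u)=-2·0; sum ≡ 0  ⇒  +1.
(a,b)_7: α=2, u≡1; β=0, v≡1 (mod 7); (1|7)=+1, (1|7)=+1; sign (−1)^0·+1^0·+1^2 = +1.
(a,b)_31: α=2, u≡2; β=0, v≡28 (mod 31); (2|31)=+1, (28|31)=+1; sign (−1)^0·+1^0·+1^2 = +1.
(25806, 667 / ℚ) ramifies at {11, 23}: a division algebra.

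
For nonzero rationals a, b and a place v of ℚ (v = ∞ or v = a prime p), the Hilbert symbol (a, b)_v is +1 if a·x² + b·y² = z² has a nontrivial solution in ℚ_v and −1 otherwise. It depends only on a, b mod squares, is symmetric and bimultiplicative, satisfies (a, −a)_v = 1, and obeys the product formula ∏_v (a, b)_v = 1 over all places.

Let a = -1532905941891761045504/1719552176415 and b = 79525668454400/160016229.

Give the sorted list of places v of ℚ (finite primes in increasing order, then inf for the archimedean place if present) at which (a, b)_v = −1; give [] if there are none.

Mod squares: a ≡ -46690, b ≡ 406. Check v ∈ {∞, 2, 3, 5, 7, 19, 23, 29}.
v=3: a=3^-6·(≡2), b=3^-8·(≡1) mod 3; (2|3)=-1, (1|3)=+1; (−1)^{-6·-8·1}·(-1)^-8·(+1)^-6 = +1.
v=23: a=23^-1·(≡19), b=23^0·(≡20) mod 23; (19|23)=-1, (20|23)=-1; (−1)^{-1·0·11}·(-1)^0·(-1)^-1 = -1.
v=7: a=7^11·(≡2), b=7^5·(≡2) mod 7; (2|7)=+1, (2|7)=+1; (−1)^{11·5·3}·(+1)^5·(+1)^11 = -1.
v=29: a=29^-5·(≡18), b=29^-3·(≡21) mod 29; (18|29)=-1, (21|29)=-1; (−1)^{-5·-3·14}·(-1)^-3·(-1)^-5 = +1.
v=2: v_2(a)=31, v_2(b)=19; units ≡ 7, 3 (mod 8); ε·ε+αω+βω = 1·1+31·1+19·0 ≡ 0  ⇒  (a,b)_2 = +1.
v=5: a=5^-1·(≡2), b=5^2·(≡4) mod 5; (2|5)=-1, (4|5)=+1; (−1)^{-1·2·2}·(-1)^2·(+1)^-1 = +1.
v=19: a=19^2·(≡12), b=19^2·(≡5) mod 19; (12|19)=-1, (5|19)=+1; (−1)^{2·2·9}·(-1)^2·(+1)^2 = +1.
v=∞: -46690 < 0 and 406 > 0  ⇒  (a,b)_∞ = +1.
(-46690, 406 / ℚ) ramifies at {7, 23}: a division algebra.

[7, 23]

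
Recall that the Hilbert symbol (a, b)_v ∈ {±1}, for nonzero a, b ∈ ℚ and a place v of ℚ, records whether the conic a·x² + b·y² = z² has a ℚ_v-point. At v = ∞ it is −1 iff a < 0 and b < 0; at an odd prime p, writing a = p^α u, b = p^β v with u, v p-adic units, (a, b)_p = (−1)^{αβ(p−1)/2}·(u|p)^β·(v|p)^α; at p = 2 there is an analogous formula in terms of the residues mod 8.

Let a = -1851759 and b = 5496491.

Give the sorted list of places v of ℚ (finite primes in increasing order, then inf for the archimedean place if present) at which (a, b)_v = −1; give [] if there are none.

[]

Mod squares: a ≡ -4199, b ≡ 19019. Check v ∈ {∞, 2, 3, 7, 11, 13, 17, 19}.
v=7: a=7^2·(≡2), b=7^1·(≡2) mod 7; (2|7)=+1, (2|7)=+1; (−1)^{2·1·3}·(+1)^1·(+1)^2 = +1.
v=17: a=17^1·(≡9), b=17^2·(≡13) mod 17; (9|17)=+1, (13|17)=+1; (−1)^{1·2·8}·(+1)^2·(+1)^1 = +1.
v=3: a=3^2·(≡1), b=3^0·(≡2) mod 3; (1|3)=+1, (2|3)=-1; (−1)^{2·0·1}·(+1)^0·(-1)^2 = +1.
v=11: a=11^0·(≡3), b=11^1·(≡6) mod 11; (3|11)=+1, (6|11)=-1; (−1)^{0·1·5}·(+1)^1·(-1)^0 = +1.
v=2: v_2(a)=0, v_2(b)=0; units ≡ 1, 3 (mod 8); ε·ε+αω+βω = 0·1+0·1+0·0 ≡ 0  ⇒  (a,b)_2 = +1.
v=19: a=19^1·(≡9), b=19^1·(≡14) mod 19; (9|19)=+1, (14|19)=-1; (−1)^{1·1·9}·(+1)^1·(-1)^1 = +1.
v=∞: -4199 < 0 and 19019 > 0  ⇒  (a,b)_∞ = +1.
v=13: a=13^1·(≡11), b=13^1·(≡8) mod 13; (11|13)=-1, (8|13)=-1; (−1)^{1·1·6}·(-1)^1·(-1)^1 = +1.
Every local symbol is +1, so the conic -4199·x² + 19019·y² = z² has ℚ_v-points for all v and hence a ℚ-point; (a, b / ℚ) ≅ M_2(ℚ).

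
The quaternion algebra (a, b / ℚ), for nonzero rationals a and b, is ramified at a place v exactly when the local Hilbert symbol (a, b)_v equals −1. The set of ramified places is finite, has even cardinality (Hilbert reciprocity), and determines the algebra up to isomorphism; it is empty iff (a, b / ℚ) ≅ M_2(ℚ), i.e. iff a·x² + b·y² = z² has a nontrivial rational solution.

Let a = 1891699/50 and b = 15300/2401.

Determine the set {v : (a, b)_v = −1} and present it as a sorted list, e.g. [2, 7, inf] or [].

[17, 29, 37, 41]

Mod squares: a ≡ 3783398, b ≡ 17. Check v ∈ {∞, 2, 3, 5, 7, 17, 29, 37, 41, 43}.
v=3: a=3^0·(≡2), b=3^2·(≡2) mod 3; (2|3)=-1, (2|3)=-1; (−1)^{0·2·1}·(-1)^2·(-1)^0 = +1.
v=5: a=5^-2·(≡2), b=5^2·(≡2) mod 5; (2|5)=-1, (2|5)=-1; (−1)^{-2·2·2}·(-1)^2·(-1)^-2 = +1.
v=7: a=7^0·(≡5), b=7^-4·(≡5) mod 7; (5|7)=-1, (5|7)=-1; (−1)^{0·-4·3}·(-1)^-4·(-1)^0 = +1.
v=29: a=29^1·(≡6), b=29^0·(≡2) mod 29; (6|29)=+1, (2|29)=-1; (−1)^{1·0·14}·(+1)^0·(-1)^1 = -1.
v=41: a=41^1·(≡38), b=41^0·(≡11) mod 41; (38|41)=-1, (11|41)=-1; (−1)^{1·0·20}·(-1)^0·(-1)^1 = -1.
v=37: a=37^1·(≡8), b=37^0·(≡23) mod 37; (8|37)=-1, (23|37)=-1; (−1)^{1·0·18}·(-1)^0·(-1)^1 = -1.
v=∞: 3783398 > 0 and 17 > 0  ⇒  (a,b)_∞ = +1.
v=43: a=43^1·(≡19), b=43^0·(≡38) mod 43; (19|43)=-1, (38|43)=+1; (−1)^{1·0·21}·(-1)^0·(+1)^1 = +1.
v=17: a=17^0·(≡10), b=17^1·(≡4) mod 17; (10|17)=-1, (4|17)=+1; (−1)^{0·1·8}·(-1)^1·(+1)^0 = -1.
v=2: v_2(a)=-1, v_2(b)=2; units ≡ 3, 1 (mod 8); ε·ε+αω+βω = 1·0+-1·0+2·1 ≡ 0  ⇒  (a,b)_2 = +1.
|Ram(3783398, 17)| = 4, even; anisotropic at {17, 29, 37, 41}.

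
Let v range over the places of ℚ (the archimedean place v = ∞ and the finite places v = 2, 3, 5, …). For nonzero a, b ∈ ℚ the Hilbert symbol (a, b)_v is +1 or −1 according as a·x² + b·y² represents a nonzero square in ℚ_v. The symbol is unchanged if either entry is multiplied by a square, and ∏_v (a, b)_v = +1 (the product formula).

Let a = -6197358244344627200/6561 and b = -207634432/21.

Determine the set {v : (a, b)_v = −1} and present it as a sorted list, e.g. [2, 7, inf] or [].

[7, 19, 23, inf]

Mod squares: a ≡ -23, b ≡ -266133. Check v ∈ {∞, 2, 3, 5, 7, 19, 23, 29}.
v=3: a=3^-8·(≡1), b=3^-1·(≡2) mod 3; (1|3)=+1, (2|3)=-1; (−1)^{-8·-1·1}·(+1)^-1·(-1)^-8 = +1.
v=23: a=23^3·(≡10), b=23^1·(≡19) mod 23; (10|23)=-1, (19|23)=-1; (−1)^{3·1·11}·(-1)^1·(-1)^3 = -1.
v=5: a=5^2·(≡2), b=5^0·(≡3) mod 5; (2|5)=-1, (3|5)=-1; (−1)^{2·0·2}·(-1)^0·(-1)^2 = +1.
v=∞: -23 < 0 and -266133 < 0  ⇒  (a,b)_∞ = -1.
v=29: a=29^2·(≡9), b=29^1·(≡7) mod 29; (9|29)=+1, (7|29)=+1; (−1)^{2·1·14}·(+1)^1·(+1)^2 = +1.
v=2: v_2(a)=26, v_2(b)=14; units ≡ 1, 3 (mod 8); ε·ε+αω+βω = 0·1+26·1+14·0 ≡ 0  ⇒  (a,b)_2 = +1.
v=7: a=7^0·(≡3), b=7^-1·(≡3) mod 7; (3|7)=-1, (3|7)=-1; (−1)^{0·-1·3}·(-1)^-1·(-1)^0 = -1.
v=19: a=19^2·(≡8), b=19^1·(≡13) mod 19; (8|19)=-1, (13|19)=-1; (−1)^{2·1·9}·(-1)^1·(-1)^2 = -1.
|Ram(-23, -266133)| = 4, even; anisotropic at {7, 19, 23, ∞}.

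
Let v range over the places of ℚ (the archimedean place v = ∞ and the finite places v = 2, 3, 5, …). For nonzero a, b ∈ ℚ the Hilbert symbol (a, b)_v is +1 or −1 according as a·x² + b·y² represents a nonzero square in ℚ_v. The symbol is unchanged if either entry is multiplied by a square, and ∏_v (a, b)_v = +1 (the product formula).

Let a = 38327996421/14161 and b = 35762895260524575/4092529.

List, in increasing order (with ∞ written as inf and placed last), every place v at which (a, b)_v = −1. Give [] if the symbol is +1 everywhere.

(a, b) ≡ (3910621, 943) mod (ℚ^×)²; places V = {2, 3, 5, 7, 11, 13, 17, 23, 29, 41, ∞}.
(a,b)_3: α=4, u≡1; β=6, v≡1 (mod 3); (1|3)=+1, (1|3)=+1; sign (−1)^0·+1^6·+1^4 = +1.
(a,b)_29: α=1, u≡13; β=2, v≡21 (mod 29); (13|29)=+1, (21|29)=-1; sign (−1)^0·+1^2·-1^1 = -1.
(a,b)_41: α=1, u≡7; β=1, v≡10 (mod 41); (7|41)=-1, (10|41)=+1; sign (−1)^0·-1^1·+1^1 = -1.
(a,b)_7: α=-2, u≡4; β=-2, v≡6 (mod 7); (4|7)=+1, (6|7)=-1; sign (−1)^0·+1^-2·-1^-2 = +1.
(a,b)_2: α=0, β=0; u≡5, v≡7 (mod 8); ε(u)ε(v)=0·1, αω(v)=0·0, βω(u)=0·1; sum ≡ 0  ⇒  +1.
(a,b)_13: α=1, u≡4; β=2, v≡7 (mod 13); (4|13)=+1, (7|13)=-1; sign (−1)^0·+1^2·-1^1 = -1.
(a,b)_17: α=-2, u≡2; β=-4, v≡9 (mod 17); (2|17)=+1, (9|17)=+1; sign (−1)^0·+1^-4·+1^-2 = +1.
(a,b)_5: α=0, u≡1; β=2, v≡2 (mod 5); (1|5)=+1, (2|5)=-1; sign (−1)^0·+1^2·-1^0 = +1.
(a,b)_23: α=1, u≡15; β=1, v≡18 (mod 23); (15|23)=-1, (18|23)=+1; sign (−1)^1·-1^1·+1^1 = +1.
(a,b)_∞: sgn(3910621)=+, sgn(943)=+, so +1.
(a,b)_11: α=3, u≡2; β=4, v≡10 (mod 11); (2|11)=-1, (10|11)=-1; sign (−1)^0·-1^4·-1^3 = -1.
(3910621, 943 / ℚ) ramifies at {11, 13, 29, 41}: a division algebra.

[11, 13, 29, 41]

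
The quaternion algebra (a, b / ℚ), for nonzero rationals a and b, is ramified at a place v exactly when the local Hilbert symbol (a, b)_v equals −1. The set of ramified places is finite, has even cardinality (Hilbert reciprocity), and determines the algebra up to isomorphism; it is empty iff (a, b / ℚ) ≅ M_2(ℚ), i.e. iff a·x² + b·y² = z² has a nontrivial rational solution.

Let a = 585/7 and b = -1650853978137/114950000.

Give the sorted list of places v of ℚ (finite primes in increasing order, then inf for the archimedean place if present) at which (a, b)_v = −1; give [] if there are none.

Mod squares: a ≡ 455, b ≡ -25935. Check v ∈ {∞, 2, 3, 5, 7, 11, 13, 19, 23}.
v=∞: 455 > 0 and -25935 < 0  ⇒  (a,b)_∞ = +1.
v=11: a=11^0·(≡5), b=11^-2·(≡3) mod 11; (5|11)=+1, (3|11)=+1; (−1)^{0·-2·5}·(+1)^-2·(+1)^0 = +1.
v=2: v_2(a)=0, v_2(b)=-4; units ≡ 7, 1 (mod 8); ε·ε+αω+βω = 1·0+0·0+-4·0 ≡ 0  ⇒  (a,b)_2 = +1.
v=7: a=7^-1·(≡4), b=7^5·(≡3) mod 7; (4|7)=+1, (3|7)=-1; (−1)^{-1·5·3}·(+1)^5·(-1)^-1 = +1.
v=13: a=13^1·(≡12), b=13^1·(≡5) mod 13; (12|13)=+1, (5|13)=-1; (−1)^{1·1·6}·(+1)^1·(-1)^1 = -1.
v=5: a=5^1·(≡1), b=5^-5·(≡2) mod 5; (1|5)=+1, (2|5)=-1; (−1)^{1·-5·2}·(+1)^-5·(-1)^1 = -1.
v=23: a=23^0·(≡8), b=23^4·(≡18) mod 23; (8|23)=+1, (18|23)=+1; (−1)^{0·4·11}·(+1)^4·(+1)^0 = +1.
v=19: a=19^0·(≡13), b=19^-1·(≡2) mod 19; (13|19)=-1, (2|19)=-1; (−1)^{0·-1·9}·(-1)^-1·(-1)^0 = -1.
v=3: a=3^2·(≡2), b=3^3·(≡1) mod 3; (2|3)=-1, (1|3)=+1; (−1)^{2·3·1}·(-1)^3·(+1)^2 = -1.
|Ram(455, -25935)| = 4, even; anisotropic at {3, 5, 13, 19}.

[3, 5, 13, 19]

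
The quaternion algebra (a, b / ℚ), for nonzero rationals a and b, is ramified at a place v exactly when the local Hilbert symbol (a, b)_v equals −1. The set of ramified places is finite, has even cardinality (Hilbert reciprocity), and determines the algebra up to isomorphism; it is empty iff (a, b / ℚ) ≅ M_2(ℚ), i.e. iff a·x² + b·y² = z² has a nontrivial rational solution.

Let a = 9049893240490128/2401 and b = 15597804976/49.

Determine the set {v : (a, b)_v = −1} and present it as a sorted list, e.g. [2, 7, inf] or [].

[13, 29]

(a, b) ≡ (377, 19) mod (ℚ^×)²; places V = {2, 3, 7, 13, 19, 29, ∞}.
(a,b)_19: α=4, u≡9; β=3, v≡1 (mod 19); (9|19)=+1, (1|19)=+1; sign (−1)^0·+1^3·+1^4 = +1.
(a,b)_7: α=-4, u≡5; β=-2, v≡5 (mod 7); (5|7)=-1, (5|7)=-1; sign (−1)^0·-1^-2·-1^-4 = +1.
(a,b)_29: α=3, u≡9; β=2, v≡27 (mod 29); (9|29)=+1, (27|29)=-1; sign (−1)^0·+1^2·-1^3 = -1.
(a,b)_13: α=3, u≡9; β=2, v≡6 (mod 13); (9|13)=+1, (6|13)=-1; sign (−1)^0·+1^2·-1^3 = -1.
(a,b)_2: α=4, β=4; u≡1, v≡3 (mod 8); ε(u)ε(v)=0·1, αω(v)=4·1, βω(u)=4·0; sum ≡ 0  ⇒  +1.
(a,b)_∞: sgn(377)=+, sgn(19)=+, so +1.
(a,b)_3: α=4, u≡2; β=0, v≡1 (mod 3); (2|3)=-1, (1|3)=+1; sign (−1)^0·-1^0·+1^4 = +1.
Ram(377, 19) = {13, 29}; no ℚ_13-point on the conic.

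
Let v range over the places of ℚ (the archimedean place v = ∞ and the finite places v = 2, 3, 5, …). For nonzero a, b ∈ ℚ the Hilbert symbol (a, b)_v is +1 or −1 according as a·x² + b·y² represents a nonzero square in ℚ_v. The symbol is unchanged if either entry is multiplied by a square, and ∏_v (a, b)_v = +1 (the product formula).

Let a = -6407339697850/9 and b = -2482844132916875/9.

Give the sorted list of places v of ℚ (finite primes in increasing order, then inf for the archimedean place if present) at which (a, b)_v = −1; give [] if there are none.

[2, 19, 31, inf]

Mod squares: a ≡ -30949594, b ≡ -499187. Check v ∈ {∞, 2, 3, 5, 7, 13, 19, 31, 43, 47}.
v=∞: -30949594 < 0 and -499187 < 0  ⇒  (a,b)_∞ = -1.
v=13: a=13^3·(≡10), b=13^3·(≡1) mod 13; (10|13)=+1, (1|13)=+1; (−1)^{3·3·6}·(+1)^3·(+1)^3 = +1.
v=3: a=3^-2·(≡2), b=3^-2·(≡1) mod 3; (2|3)=-1, (1|3)=+1; (−1)^{-2·-2·1}·(-1)^-2·(+1)^-2 = +1.
v=47: a=47^1·(≡46), b=47^1·(≡12) mod 47; (46|47)=-1, (12|47)=+1; (−1)^{1·1·23}·(-1)^1·(+1)^1 = +1.
v=7: a=7^2·(≡6), b=7^2·(≡1) mod 7; (6|7)=-1, (1|7)=+1; (−1)^{2·2·3}·(-1)^2·(+1)^2 = +1.
v=19: a=19^1·(≡17), b=19^1·(≡4) mod 19; (17|19)=+1, (4|19)=+1; (−1)^{1·1·9}·(+1)^1·(+1)^1 = -1.
v=31: a=31^1·(≡30), b=31^2·(≡3) mod 31; (30|31)=-1, (3|31)=-1; (−1)^{1·2·15}·(-1)^2·(-1)^1 = -1.
v=43: a=43^1·(≡39), b=43^1·(≡41) mod 43; (39|43)=-1, (41|43)=+1; (−1)^{1·1·21}·(-1)^1·(+1)^1 = +1.
v=2: v_2(a)=1, v_2(b)=0; units ≡ 3, 5 (mod 8); ε·ε+αω+βω = 1·0+1·1+0·1 ≡ 1  ⇒  (a,b)_2 = -1.
v=5: a=5^2·(≡4), b=5^4·(≡2) mod 5; (4|5)=+1, (2|5)=-1; (−1)^{2·4·2}·(+1)^4·(-1)^2 = +1.
Ram(-30949594, -499187) = {2, 19, 31, ∞}; no ℚ_2-point on the conic.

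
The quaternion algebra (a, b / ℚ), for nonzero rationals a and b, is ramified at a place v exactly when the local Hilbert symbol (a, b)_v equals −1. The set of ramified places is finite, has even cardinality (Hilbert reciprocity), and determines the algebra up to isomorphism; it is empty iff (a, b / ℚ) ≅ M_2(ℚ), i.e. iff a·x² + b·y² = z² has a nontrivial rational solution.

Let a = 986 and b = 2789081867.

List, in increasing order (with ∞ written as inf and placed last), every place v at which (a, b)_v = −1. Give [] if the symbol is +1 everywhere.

[2, 11, 23, 37]

Mod squares: a ≡ 986, b ≡ 16503443. Check v ∈ {∞, 2, 11, 13, 17, 23, 29, 37, 41, 43}.
v=23: a=23^0·(≡20), b=23^1·(≡11) mod 23; (20|23)=-1, (11|23)=-1; (−1)^{0·1·11}·(-1)^1·(-1)^0 = -1.
v=17: a=17^1·(≡7), b=17^0·(≡4) mod 17; (7|17)=-1, (4|17)=+1; (−1)^{1·0·8}·(-1)^0·(+1)^1 = +1.
v=2: v_2(a)=1, v_2(b)=0; units ≡ 5, 3 (mod 8); ε·ε+αω+βω = 0·1+1·1+0·1 ≡ 1  ⇒  (a,b)_2 = -1.
v=37: a=37^0·(≡24), b=37^1·(≡10) mod 37; (24|37)=-1, (10|37)=+1; (−1)^{0·1·18}·(-1)^1·(+1)^0 = -1.
v=13: a=13^0·(≡11), b=13^2·(≡8) mod 13; (11|13)=-1, (8|13)=-1; (−1)^{0·2·6}·(-1)^2·(-1)^0 = +1.
v=∞: 986 > 0 and 16503443 > 0  ⇒  (a,b)_∞ = +1.
v=11: a=11^0·(≡7), b=11^1·(≡4) mod 11; (7|11)=-1, (4|11)=+1; (−1)^{0·1·5}·(-1)^1·(+1)^0 = -1.
v=29: a=29^1·(≡5), b=29^0·(≡23) mod 29; (5|29)=+1, (23|29)=+1; (−1)^{1·0·14}·(+1)^0·(+1)^1 = +1.
v=41: a=41^0·(≡2), b=41^1·(≡7) mod 41; (2|41)=+1, (7|41)=-1; (−1)^{0·1·20}·(+1)^1·(-1)^0 = +1.
v=43: a=43^0·(≡40), b=43^1·(≡8) mod 43; (40|43)=+1, (8|43)=-1; (−1)^{0·1·21}·(+1)^1·(-1)^0 = +1.
|Ram(986, 16503443)| = 4, even; anisotropic at {2, 11, 23, 37}.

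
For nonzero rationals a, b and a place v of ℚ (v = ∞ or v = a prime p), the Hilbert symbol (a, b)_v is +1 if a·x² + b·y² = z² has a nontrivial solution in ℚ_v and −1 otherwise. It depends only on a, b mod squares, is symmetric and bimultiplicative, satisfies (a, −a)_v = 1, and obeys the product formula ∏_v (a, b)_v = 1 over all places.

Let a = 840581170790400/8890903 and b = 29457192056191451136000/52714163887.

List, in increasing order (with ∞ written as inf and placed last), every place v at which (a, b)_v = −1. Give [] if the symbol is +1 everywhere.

(a, b) ≡ (273, 2730) mod (ℚ^×)²; places V = {2, 3, 5, 7, 11, 13, 23, 31, ∞}.
(a,b)_∞: sgn(273)=+, sgn(2730)=+, so +1.
(a,b)_13: α=3, u≡5; β=5, v≡11 (mod 13); (5|13)=-1, (11|13)=-1; sign (−1)^0·-1^5·-1^3 = +1.
(a,b)_7: α=-5, u≡1; β=-7, v≡3 (mod 7); (1|7)=+1, (3|7)=-1; sign (−1)^1·+1^-7·-1^-5 = +1.
(a,b)_31: α=2, u≡7; β=2, v≡20 (mod 31); (7|31)=+1, (20|31)=+1; sign (−1)^0·+1^2·+1^2 = +1.
(a,b)_2: α=16, β=25; u≡1, v≡5 (mod 8); ε(u)ε(v)=0·0, αω(v)=16·1, βω(u)=25·0; sum ≡ 0  ⇒  +1.
(a,b)_11: α=0, u≡5; β=-2, v≡7 (mod 11); (5|11)=+1, (7|11)=-1; sign (−1)^0·+1^-2·-1^0 = +1.
(a,b)_5: α=2, u≡2; β=3, v≡4 (mod 5); (2|5)=-1, (4|5)=+1; sign (−1)^0·-1^3·+1^2 = -1.
(a,b)_3: α=5, u≡1; β=9, v≡1 (mod 3); (1|3)=+1, (1|3)=+1; sign (−1)^1·+1^9·+1^5 = -1.
(a,b)_23: α=-2, u≡17; β=-2, v≡6 (mod 23); (17|23)=-1, (6|23)=+1; sign (−1)^0·-1^-2·+1^-2 = +1.
Ram(273, 2730) = {3, 5}; no ℚ_3-point on the conic.

[3, 5]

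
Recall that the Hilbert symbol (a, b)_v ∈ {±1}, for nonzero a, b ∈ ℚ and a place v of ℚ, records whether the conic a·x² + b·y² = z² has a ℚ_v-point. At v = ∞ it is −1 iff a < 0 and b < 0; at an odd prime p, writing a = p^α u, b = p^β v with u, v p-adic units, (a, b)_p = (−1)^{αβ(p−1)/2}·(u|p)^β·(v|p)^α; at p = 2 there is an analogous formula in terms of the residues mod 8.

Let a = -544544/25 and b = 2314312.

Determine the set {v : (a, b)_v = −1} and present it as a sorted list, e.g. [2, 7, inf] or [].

(a, b) ≡ (-34034, 2002) mod (ℚ^×)²; places V = {2, 5, 7, 11, 13, 17, ∞}.
(a,b)_17: α=1, u≡8; β=2, v≡1 (mod 17); (8|17)=+1, (1|17)=+1; sign (−1)^0·+1^2·+1^1 = +1.
(a,b)_11: α=1, u≡6; β=1, v≡6 (mod 11); (6|11)=-1, (6|11)=-1; sign (−1)^1·-1^1·-1^1 = -1.
(a,b)_∞: sgn(-34034)=−, sgn(2002)=+, so +1.
(a,b)_13: α=1, u≡2; β=1, v≡2 (mod 13); (2|13)=-1, (2|13)=-1; sign (−1)^0·-1^1·-1^1 = +1.
(a,b)_5: α=-2, u≡1; β=0, v≡2 (mod 5); (1|5)=+1, (2|5)=-1; sign (−1)^0·+1^0·-1^-2 = +1.
(a,b)_7: α=1, u≡5; β=1, v≡6 (mod 7); (5|7)=-1, (6|7)=-1; sign (−1)^1·-1^1·-1^1 = -1.
(a,b)_2: α=5, β=3; u≡7, v≡1 (mod 8); ε(u)ε(v)=1·0, αω(v)=5·0, βω(u)=3·0; sum ≡ 0  ⇒  +1.
(-34034, 2002 / ℚ) ramifies at {7, 11}: a division algebra.

[7, 11]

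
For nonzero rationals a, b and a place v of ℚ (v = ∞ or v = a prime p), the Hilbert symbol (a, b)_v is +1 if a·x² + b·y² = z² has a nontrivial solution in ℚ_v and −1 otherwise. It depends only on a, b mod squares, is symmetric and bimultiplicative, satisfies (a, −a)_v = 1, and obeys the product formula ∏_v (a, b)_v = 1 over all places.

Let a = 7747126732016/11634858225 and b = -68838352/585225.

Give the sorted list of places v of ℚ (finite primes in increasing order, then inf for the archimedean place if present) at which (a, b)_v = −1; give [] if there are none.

Mod squares: a ≡ 7511, b ≡ -37. Check v ∈ {∞, 2, 3, 5, 7, 11, 17, 29, 31, 37, 47}.
v=2: v_2(a)=4, v_2(b)=4; units ≡ 7, 3 (mod 8); ε·ε+αω+βω = 1·1+4·1+4·0 ≡ 1  ⇒  (a,b)_2 = -1.
v=47: a=47^-2·(≡44), b=47^0·(≡44) mod 47; (44|47)=-1, (44|47)=-1; (−1)^{-2·0·23}·(-1)^0·(-1)^-2 = +1.
v=29: a=29^1·(≡11), b=29^0·(≡10) mod 29; (11|29)=-1, (10|29)=-1; (−1)^{1·0·14}·(-1)^0·(-1)^1 = -1.
v=31: a=31^2·(≡8), b=31^2·(≡19) mod 31; (8|31)=+1, (19|31)=+1; (−1)^{2·2·15}·(+1)^2·(+1)^2 = +1.
v=11: a=11^0·(≡1), b=11^2·(≡10) mod 11; (1|11)=+1, (10|11)=-1; (−1)^{0·2·5}·(+1)^2·(-1)^0 = +1.
v=∞: 7511 > 0 and -37 < 0  ⇒  (a,b)_∞ = +1.
v=37: a=37^3·(≡35), b=37^1·(≡34) mod 37; (35|37)=-1, (34|37)=+1; (−1)^{3·1·18}·(-1)^1·(+1)^3 = -1.
v=5: a=5^-2·(≡4), b=5^-2·(≡2) mod 5; (4|5)=+1, (2|5)=-1; (−1)^{-2·-2·2}·(+1)^-2·(-1)^-2 = +1.
v=17: a=17^-2·(≡10), b=17^-2·(≡10) mod 17; (10|17)=-1, (10|17)=-1; (−1)^{-2·-2·8}·(-1)^-2·(-1)^-2 = +1.
v=7: a=7^3·(≡1), b=7^0·(≡3) mod 7; (1|7)=+1, (3|7)=-1; (−1)^{3·0·3}·(+1)^0·(-1)^3 = -1.
v=3: a=3^-6·(≡2), b=3^-4·(≡2) mod 3; (2|3)=-1, (2|3)=-1; (−1)^{-6·-4·1}·(-1)^-4·(-1)^-6 = +1.
Ram(7511, -37) = {2, 7, 29, 37}; no ℚ_2-point on the conic.

[2, 7, 29, 37]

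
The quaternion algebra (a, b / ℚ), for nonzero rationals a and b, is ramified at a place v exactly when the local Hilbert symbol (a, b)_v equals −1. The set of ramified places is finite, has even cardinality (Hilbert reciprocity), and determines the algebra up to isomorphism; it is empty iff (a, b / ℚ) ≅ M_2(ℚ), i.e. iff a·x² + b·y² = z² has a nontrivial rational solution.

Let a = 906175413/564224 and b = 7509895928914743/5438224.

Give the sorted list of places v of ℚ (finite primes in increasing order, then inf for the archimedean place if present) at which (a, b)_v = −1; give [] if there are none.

[2, 13, 19, 37]

Mod squares: a ≡ 7163, b ≡ 6136487. Check v ∈ {∞, 2, 3, 7, 11, 13, 19, 23, 29, 37, 43, 53}.
v=∞: 7163 > 0 and 6136487 > 0  ⇒  (a,b)_∞ = +1.
v=43: a=43^0·(≡16), b=43^1·(≡21) mod 43; (16|43)=+1, (21|43)=+1; (−1)^{0·1·21}·(+1)^1·(+1)^0 = +1.
v=29: a=29^-1·(≡19), b=29^1·(≡27) mod 29; (19|29)=-1, (27|29)=-1; (−1)^{-1·1·14}·(-1)^1·(-1)^-1 = +1.
v=13: a=13^1·(≡2), b=13^4·(≡7) mod 13; (2|13)=-1, (7|13)=-1; (−1)^{1·4·6}·(-1)^4·(-1)^1 = -1.
v=19: a=19^-1·(≡4), b=19^1·(≡4) mod 19; (4|19)=+1, (4|19)=+1; (−1)^{-1·1·9}·(+1)^1·(+1)^-1 = -1.
v=2: v_2(a)=-10, v_2(b)=-4; units ≡ 3, 7 (mod 8); ε·ε+αω+βω = 1·1+-10·0+-4·1 ≡ 1  ⇒  (a,b)_2 = -1.
v=7: a=7^0·(≡1), b=7^1·(≡6) mod 7; (1|7)=+1, (6|7)=-1; (−1)^{0·1·3}·(+1)^1·(-1)^0 = +1.
v=53: a=53^0·(≡14), b=53^-2·(≡34) mod 53; (14|53)=-1, (34|53)=-1; (−1)^{0·-2·26}·(-1)^-2·(-1)^0 = +1.
v=3: a=3^2·(≡2), b=3^4·(≡2) mod 3; (2|3)=-1, (2|3)=-1; (−1)^{2·4·1}·(-1)^4·(-1)^2 = +1.
v=23: a=23^2·(≡17), b=23^2·(≡2) mod 23; (17|23)=-1, (2|23)=+1; (−1)^{2·2·11}·(-1)^2·(+1)^2 = +1.
v=37: a=37^0·(≡8), b=37^1·(≡32) mod 37; (8|37)=-1, (32|37)=-1; (−1)^{0·1·18}·(-1)^1·(-1)^0 = -1.
v=11: a=11^4·(≡7), b=11^-2·(≡5) mod 11; (7|11)=-1, (5|11)=+1; (−1)^{4·-2·5}·(-1)^-2·(+1)^4 = +1.
(7163, 6136487 / ℚ) ramifies at {2, 13, 19, 37}: a division algebra.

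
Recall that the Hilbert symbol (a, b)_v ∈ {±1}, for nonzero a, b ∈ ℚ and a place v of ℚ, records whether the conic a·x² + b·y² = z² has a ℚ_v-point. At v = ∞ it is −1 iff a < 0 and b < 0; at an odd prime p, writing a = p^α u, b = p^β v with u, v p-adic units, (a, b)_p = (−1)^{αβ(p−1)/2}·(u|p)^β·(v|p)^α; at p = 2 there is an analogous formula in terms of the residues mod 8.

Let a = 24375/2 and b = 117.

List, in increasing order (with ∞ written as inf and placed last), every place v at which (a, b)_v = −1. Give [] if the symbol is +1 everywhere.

Mod squares: a ≡ 78, b ≡ 13. Check v ∈ {∞, 2, 3, 5, 13}.
v=13: a=13^1·(≡8), b=13^1·(≡9) mod 13; (8|13)=-1, (9|13)=+1; (−1)^{1·1·6}·(-1)^1·(+1)^1 = -1.
v=∞: 78 > 0 and 13 > 0  ⇒  (a,b)_∞ = +1.
v=3: a=3^1·(≡2), b=3^2·(≡1) mod 3; (2|3)=-1, (1|3)=+1; (−1)^{1·2·1}·(-1)^2·(+1)^1 = +1.
v=5: a=5^4·(≡2), b=5^0·(≡2) mod 5; (2|5)=-1, (2|5)=-1; (−1)^{4·0·2}·(-1)^0·(-1)^4 = +1.
v=2: v_2(a)=-1, v_2(b)=0; units ≡ 7, 5 (mod 8); ε·ε+αω+βω = 1·0+-1·1+0·0 ≡ 1  ⇒  (a,b)_2 = -1.
(78, 13 / ℚ) ramifies at {2, 13}: a division algebra.

[2, 13]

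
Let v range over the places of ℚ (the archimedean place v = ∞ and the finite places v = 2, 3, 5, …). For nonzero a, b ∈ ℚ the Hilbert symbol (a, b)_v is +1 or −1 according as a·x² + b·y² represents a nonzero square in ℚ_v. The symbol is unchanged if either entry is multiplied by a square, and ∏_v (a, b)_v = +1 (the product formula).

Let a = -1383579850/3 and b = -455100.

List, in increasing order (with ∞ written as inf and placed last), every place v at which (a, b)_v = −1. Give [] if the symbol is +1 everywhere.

[17, 29, 37, inf]

(a, b) ≡ (-121278, -4551) mod (ℚ^×)²; places V = {2, 3, 5, 17, 29, 37, 41, ∞}.
(a,b)_5: α=2, u≡2; β=2, v≡1 (mod 5); (2|5)=-1, (1|5)=+1; sign (−1)^0·-1^2·+1^2 = +1.
(a,b)_3: α=-1, u≡2; β=1, v≡1 (mod 3); (2|3)=-1, (1|3)=+1; sign (−1)^1·-1^1·+1^-1 = +1.
(a,b)_29: α=1, u≡16; β=0, v≡26 (mod 29); (16|29)=+1, (26|29)=-1; sign (−1)^0·+1^0·-1^1 = -1.
(a,b)_2: α=1, β=2; u≡1, v≡1 (mod 8); ε(u)ε(v)=0·0, αω(v)=1·0, βω(u)=2·0; sum ≡ 0  ⇒  +1.
(a,b)_41: α=1, u≡34; β=1, v≡11 (mod 41); (34|41)=-1, (11|41)=-1; sign (−1)^0·-1^1·-1^1 = +1.
(a,b)_∞: sgn(-121278)=−, sgn(-4551)=−, so -1.
(a,b)_17: α=1, u≡14; β=0, v≡7 (mod 17); (14|17)=-1, (7|17)=-1; sign (−1)^0·-1^0·-1^1 = -1.
(a,b)_37: α=2, u≡14; β=1, v≡21 (mod 37); (14|37)=-1, (21|37)=+1; sign (−1)^0·-1^1·+1^2 = -1.
Ram(-121278, -4551) = {17, 29, 37, ∞}; no ℚ_17-point on the conic.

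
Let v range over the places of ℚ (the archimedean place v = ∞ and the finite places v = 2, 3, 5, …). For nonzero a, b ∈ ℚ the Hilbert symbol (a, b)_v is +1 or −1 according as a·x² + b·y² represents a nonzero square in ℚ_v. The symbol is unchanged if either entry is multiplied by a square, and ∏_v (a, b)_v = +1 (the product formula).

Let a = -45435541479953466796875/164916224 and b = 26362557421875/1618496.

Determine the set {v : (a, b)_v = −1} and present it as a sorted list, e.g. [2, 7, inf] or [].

[2, 3, 5, 19]

Mod squares: a ≡ -97185, b ≡ 627. Check v ∈ {∞, 2, 3, 5, 11, 17, 19, 31}.
v=∞: -97185 < 0 and 627 > 0  ⇒  (a,b)_∞ = +1.
v=5: a=5^11·(≡2), b=5^8·(≡2) mod 5; (2|5)=-1, (2|5)=-1; (−1)^{11·8·2}·(-1)^8·(-1)^11 = -1.
v=11: a=11^-5·(≡3), b=11^-3·(≡8) mod 11; (3|11)=+1, (8|11)=-1; (−1)^{-5·-3·5}·(+1)^-3·(-1)^-5 = +1.
v=17: a=17^4·(≡9), b=17^2·(≡16) mod 17; (9|17)=+1, (16|17)=+1; (−1)^{4·2·8}·(+1)^2·(+1)^4 = +1.
v=3: a=3^9·(≡2), b=3^5·(≡2) mod 3; (2|3)=-1, (2|3)=-1; (−1)^{9·5·1}·(-1)^5·(-1)^9 = -1.
v=31: a=31^3·(≡13), b=31^2·(≡14) mod 31; (13|31)=-1, (14|31)=+1; (−1)^{3·2·15}·(-1)^2·(+1)^3 = +1.
v=19: a=19^1·(≡15), b=19^-1·(≡8) mod 19; (15|19)=-1, (8|19)=-1; (−1)^{1·-1·9}·(-1)^-1·(-1)^1 = -1.
v=2: v_2(a)=-10, v_2(b)=-6; units ≡ 7, 3 (mod 8); ε·ε+αω+βω = 1·1+-10·1+-6·0 ≡ 1  ⇒  (a,b)_2 = -1.
(-97185, 627 / ℚ) ramifies at {2, 3, 5, 19}: a division algebra.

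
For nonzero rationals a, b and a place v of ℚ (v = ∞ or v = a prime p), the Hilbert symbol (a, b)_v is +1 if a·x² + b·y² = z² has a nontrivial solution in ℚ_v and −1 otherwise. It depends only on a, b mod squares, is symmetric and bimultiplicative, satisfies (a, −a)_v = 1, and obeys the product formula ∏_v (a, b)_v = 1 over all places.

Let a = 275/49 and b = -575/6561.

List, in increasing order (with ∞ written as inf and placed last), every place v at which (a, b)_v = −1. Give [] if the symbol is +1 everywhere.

[11, 23]

Mod squares: a ≡ 11, b ≡ -23. Check v ∈ {∞, 2, 3, 5, 7, 11, 23}.
v=11: a=11^1·(≡5), b=11^0·(≡6) mod 11; (5|11)=+1, (6|11)=-1; (−1)^{1·0·5}·(+1)^0·(-1)^1 = -1.
v=∞: 11 > 0 and -23 < 0  ⇒  (a,b)_∞ = +1.
v=23: a=23^0·(≡15), b=23^1·(≡15) mod 23; (15|23)=-1, (15|23)=-1; (−1)^{0·1·11}·(-1)^1·(-1)^0 = -1.
v=7: a=7^-2·(≡2), b=7^0·(≡3) mod 7; (2|7)=+1, (3|7)=-1; (−1)^{-2·0·3}·(+1)^0·(-1)^-2 = +1.
v=3: a=3^0·(≡2), b=3^-8·(≡1) mod 3; (2|3)=-1, (1|3)=+1; (−1)^{0·-8·1}·(-1)^-8·(+1)^0 = +1.
v=5: a=5^2·(≡4), b=5^2·(≡2) mod 5; (4|5)=+1, (2|5)=-1; (−1)^{2·2·2}·(+1)^2·(-1)^2 = +1.
v=2: v_2(a)=0, v_2(b)=0; units ≡ 3, 1 (mod 8); ε·ε+αω+βω = 1·0+0·0+0·1 ≡ 0  ⇒  (a,b)_2 = +1.
|Ram(11, -23)| = 2, even; anisotropic at {11, 23}.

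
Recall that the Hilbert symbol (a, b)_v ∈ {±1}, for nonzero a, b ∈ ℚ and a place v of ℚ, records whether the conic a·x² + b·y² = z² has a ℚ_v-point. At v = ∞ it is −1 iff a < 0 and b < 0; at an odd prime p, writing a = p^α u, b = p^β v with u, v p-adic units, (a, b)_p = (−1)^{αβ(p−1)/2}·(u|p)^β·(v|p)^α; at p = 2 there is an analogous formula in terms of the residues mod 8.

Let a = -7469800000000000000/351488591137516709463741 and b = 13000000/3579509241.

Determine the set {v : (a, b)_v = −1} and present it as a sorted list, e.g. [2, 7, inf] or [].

Mod squares: a ≡ -9282, b ≡ 13. Check v ∈ {∞, 2, 3, 5, 7, 11, 13, 17, 23, 37}.
v=5: a=5^14·(≡3), b=5^6·(≡2) mod 5; (3|5)=-1, (2|5)=-1; (−1)^{14·6·2}·(-1)^6·(-1)^14 = +1.
v=23: a=23^-2·(≡15), b=23^0·(≡6) mod 23; (15|23)=-1, (6|23)=+1; (−1)^{-2·0·11}·(-1)^0·(+1)^-2 = +1.
v=∞: -9282 < 0 and 13 > 0  ⇒  (a,b)_∞ = +1.
v=2: v_2(a)=15, v_2(b)=6; units ≡ 7, 5 (mod 8); ε·ε+αω+βω = 1·0+15·1+6·0 ≡ 1  ⇒  (a,b)_2 = -1.
v=17: a=17^1·(≡2), b=17^0·(≡16) mod 17; (2|17)=+1, (16|17)=+1; (−1)^{1·0·8}·(+1)^0·(+1)^1 = +1.
v=11: a=11^-6·(≡2), b=11^-2·(≡8) mod 11; (2|11)=-1, (8|11)=-1; (−1)^{-6·-2·5}·(-1)^-2·(-1)^-6 = +1.
v=37: a=37^-4·(≡13), b=37^-2·(≡5) mod 37; (13|37)=-1, (5|37)=-1; (−1)^{-4·-2·18}·(-1)^-2·(-1)^-4 = +1.
v=7: a=7^-7·(≡1), b=7^-4·(≡3) mod 7; (1|7)=+1, (3|7)=-1; (−1)^{-7·-4·3}·(+1)^-4·(-1)^-7 = -1.
v=3: a=3^-5·(≡2), b=3^-2·(≡1) mod 3; (2|3)=-1, (1|3)=+1; (−1)^{-5·-2·1}·(-1)^-2·(+1)^-5 = +1.
v=13: a=13^3·(≡10), b=13^1·(≡3) mod 13; (10|13)=+1, (3|13)=+1; (−1)^{3·1·6}·(+1)^1·(+1)^3 = +1.
Ram(-9282, 13) = {2, 7}; no ℚ_2-point on the conic.

[2, 7]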